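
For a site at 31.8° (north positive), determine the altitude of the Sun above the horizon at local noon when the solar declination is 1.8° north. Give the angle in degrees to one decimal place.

At local solar noon the hour angle is zero, so the elevation is 90° − |φ − δ| = 90° − |31.8° − (1.8°)| = 90° − 30.0° = 60.0°.

60.0°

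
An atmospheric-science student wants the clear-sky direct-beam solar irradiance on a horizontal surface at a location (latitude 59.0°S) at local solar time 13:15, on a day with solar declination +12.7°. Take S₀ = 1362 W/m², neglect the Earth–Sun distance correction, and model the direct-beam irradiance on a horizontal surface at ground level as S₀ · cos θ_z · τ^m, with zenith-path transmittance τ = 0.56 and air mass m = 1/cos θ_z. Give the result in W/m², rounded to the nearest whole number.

52 W/m²

Hour angle H = 15° × (13.25 − 12) = 18.75°.
cos θ_z = sin(-59.0°) sin(12.7°) + cos(-59.0°) cos(12.7°) cos(18.75°) = -0.1884 + 0.4758 = 0.2874.
Air mass m = 1/cos θ_z = 1/0.2874 = 3.479; τ^m = 0.56^3.479 = 0.1330.
Surface direct beam = 1362 × 0.2874 × 0.1330 = 52.06 W/m².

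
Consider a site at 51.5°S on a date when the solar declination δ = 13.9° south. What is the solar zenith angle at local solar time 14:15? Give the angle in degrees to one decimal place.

Hour angle H = 15° × (14.25 − 12) = 33.75°.
cos θ_z = sin φ sin δ + cos φ cos δ cos H = (-0.7826)(-0.2402) + (0.6225)(0.9707)(0.8315) = 0.6904.
θ_z = arccos(0.6904) = 46.34°.

46.3°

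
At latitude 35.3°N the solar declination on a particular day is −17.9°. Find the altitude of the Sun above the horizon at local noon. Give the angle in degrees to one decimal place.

36.8°

At local solar noon the hour angle is zero, so the elevation is 90° − |φ − δ| = 90° − |35.3° − (-17.9°)| = 90° − 53.2° = 36.8°.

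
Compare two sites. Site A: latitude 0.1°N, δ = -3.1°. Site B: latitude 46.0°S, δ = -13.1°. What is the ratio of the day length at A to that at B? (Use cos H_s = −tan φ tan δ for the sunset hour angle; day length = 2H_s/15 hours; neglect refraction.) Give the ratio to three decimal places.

0.866

A: H_s = arccos(−tan 0.1° · tan -3.1°) = 89.99°, so 2H_s/15 = 11.9987 h.
B: H_s = arccos(−tan -46.0° · tan -13.1°) = 103.94°, so 2H_s/15 = 13.8587 h.
Ratio A/B = 11.9987 / 13.8587 = 0.8658.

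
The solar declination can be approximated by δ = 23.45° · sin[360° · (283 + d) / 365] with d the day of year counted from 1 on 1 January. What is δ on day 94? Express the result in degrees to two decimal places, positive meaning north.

360 × (283 + 94) / 365 = 371.836°; sin(371.836°) = 0.2051.
δ = 23.45 × 0.2051 = 4.810° ≈ +4.81°.

+4.81°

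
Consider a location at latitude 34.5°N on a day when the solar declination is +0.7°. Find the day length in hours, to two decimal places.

−tan φ tan δ = −(0.6873)(0.0122) = -0.0084; H_s = arccos(-0.0084) = 90.48°.
Day length = 2 H_s / 15° h⁻¹ = 180.96° / 15 = 12.064 h.

12.06 hours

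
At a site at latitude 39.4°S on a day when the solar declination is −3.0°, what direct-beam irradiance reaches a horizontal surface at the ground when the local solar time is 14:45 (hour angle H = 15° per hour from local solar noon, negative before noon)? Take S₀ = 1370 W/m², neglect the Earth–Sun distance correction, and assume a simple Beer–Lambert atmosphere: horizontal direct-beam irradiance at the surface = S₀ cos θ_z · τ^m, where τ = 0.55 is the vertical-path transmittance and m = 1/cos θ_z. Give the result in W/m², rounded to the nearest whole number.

317 W/m²

Hour angle H = 15° × (14.75 − 12) = 41.25°.
With φ = -39.4°, δ = -3.0°, H = 41.25°: sin φ sin δ = 0.0332, cos φ cos δ cos H = 0.5802, so cos θ_z = 0.6134.
Air mass m = 1/cos θ_z = 1/0.6134 = 1.630; τ^m = 0.55^1.630 = 0.3774.
Surface direct beam = 1370 × 0.6134 × 0.3774 = 317.15 W/m².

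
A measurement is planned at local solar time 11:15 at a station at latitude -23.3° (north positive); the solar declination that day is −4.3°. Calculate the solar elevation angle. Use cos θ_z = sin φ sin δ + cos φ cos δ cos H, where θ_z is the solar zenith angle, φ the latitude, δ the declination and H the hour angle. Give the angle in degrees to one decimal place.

68.1°

Hour angle H = 15° × (11.25 − 12) = -11.25°.
cos θ_z = sin φ sin δ + cos φ cos δ cos H = (-0.3955)(-0.0750) + (0.9184)(0.9972)(0.9808) = 0.9279.
θ_z = arccos(0.9279) = 21.89°, so the elevation is 90° − 21.89° = 68.11°.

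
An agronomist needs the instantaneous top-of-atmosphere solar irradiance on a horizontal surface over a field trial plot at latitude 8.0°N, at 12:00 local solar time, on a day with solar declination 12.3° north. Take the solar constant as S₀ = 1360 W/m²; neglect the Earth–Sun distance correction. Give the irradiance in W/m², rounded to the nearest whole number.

Hour angle H = 15° × (12 − 12) = 0.00°.
With φ = 8.0°, δ = 12.3°, H = 0.00°: sin φ sin δ = 0.0296, cos φ cos δ cos H = 0.9675, so cos θ_z = 0.9971.
Top-of-atmosphere irradiance = S₀ cos θ_z = 1360 × 0.9971 = 1356.06 W/m².

1356 W/m²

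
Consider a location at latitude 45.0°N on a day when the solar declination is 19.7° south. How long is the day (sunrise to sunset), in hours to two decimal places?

9.20 hours

cos H_s = −tan(45.0°) · tan(-19.7°) = 0.3581, so H_s = arccos(0.3581) = 69.02°.
Day length = 2 H_s / 15° h⁻¹ = 138.04° / 15 = 9.203 h.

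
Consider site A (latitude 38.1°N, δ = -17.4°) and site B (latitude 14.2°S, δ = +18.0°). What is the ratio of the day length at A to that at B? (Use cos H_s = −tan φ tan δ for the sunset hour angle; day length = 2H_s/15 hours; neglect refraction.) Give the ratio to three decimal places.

0.889

A: H_s = arccos(−tan 38.1° · tan -17.4°) = 75.78°, so 2H_s/15 = 10.1040 h.
B: H_s = arccos(−tan -14.2° · tan 18.0°) = 85.28°, so 2H_s/15 = 11.3707 h.
Ratio A/B = 10.1040 / 11.3707 = 0.8886.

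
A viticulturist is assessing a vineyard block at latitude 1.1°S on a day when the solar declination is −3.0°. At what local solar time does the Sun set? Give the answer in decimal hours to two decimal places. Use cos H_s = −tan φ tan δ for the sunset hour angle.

The sunset hour angle satisfies cos H_s = −tan φ tan δ = -0.0010, giving H_s = 90.06°.
Sunset is at 12 + H_s/15 = 12 + 6.004 = 18.004 h local solar time.

18.00 h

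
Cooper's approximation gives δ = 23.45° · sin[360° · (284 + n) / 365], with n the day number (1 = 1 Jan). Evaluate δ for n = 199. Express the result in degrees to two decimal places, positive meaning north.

360 × (284 + 199) / 365 = 476.384°; sin(476.384°) = 0.8958.
δ = 23.45 × 0.8958 = 21.007° ≈ +21.01°.

+21.01°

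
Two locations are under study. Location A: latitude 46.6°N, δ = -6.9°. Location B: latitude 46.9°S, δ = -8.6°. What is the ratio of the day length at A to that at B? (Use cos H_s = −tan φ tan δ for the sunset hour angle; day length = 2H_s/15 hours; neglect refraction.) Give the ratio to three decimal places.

0.832

A: H_s = arccos(−tan 46.6° · tan -6.9°) = 82.65°, so 2H_s/15 = 11.0200 h.
B: H_s = arccos(−tan -46.9° · tan -8.6°) = 99.30°, so 2H_s/15 = 13.2400 h.
Ratio A/B = 11.0200 / 13.2400 = 0.8323.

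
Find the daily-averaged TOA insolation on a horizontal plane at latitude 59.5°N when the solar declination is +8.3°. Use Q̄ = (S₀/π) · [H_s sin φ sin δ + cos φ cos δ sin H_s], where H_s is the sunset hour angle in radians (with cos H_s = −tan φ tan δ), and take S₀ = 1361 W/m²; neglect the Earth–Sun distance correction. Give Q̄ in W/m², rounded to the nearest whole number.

The sunset hour angle satisfies cos H_s = −tan φ tan δ = -0.2477, giving H_s = 104.34°. In radians, H_s = 1.8211.
H_s sin φ sin δ = 1.8211 × 0.8616 × 0.1444 = 0.2266.
cos φ cos δ sin H_s = 0.5075 × 0.9895 × 0.9688 = 0.4865.
Q̄ = (1361/π) × (0.2266 + 0.4865) = 433.22 × 0.7131 = 308.93 W/m².

309 W/m²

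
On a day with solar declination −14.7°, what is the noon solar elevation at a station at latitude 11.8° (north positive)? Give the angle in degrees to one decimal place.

63.5°

At local solar noon the hour angle is zero, so the elevation is 90° − |φ − δ| = 90° − |11.8° − (-14.7°)| = 90° − 26.5° = 63.5°.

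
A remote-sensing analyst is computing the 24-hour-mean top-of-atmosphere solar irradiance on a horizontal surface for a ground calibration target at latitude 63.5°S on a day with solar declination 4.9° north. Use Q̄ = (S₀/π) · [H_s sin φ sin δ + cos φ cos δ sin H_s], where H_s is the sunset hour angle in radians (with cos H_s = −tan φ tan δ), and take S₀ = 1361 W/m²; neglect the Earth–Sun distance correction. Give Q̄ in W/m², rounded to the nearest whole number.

The sunset hour angle satisfies cos H_s = −tan φ tan δ = 0.1719, giving H_s = 80.10°. In radians, H_s = 1.3980.
H_s sin φ sin δ = 1.3980 × -0.8949 × 0.0854 = -0.1068.
cos φ cos δ sin H_s = 0.4462 × 0.9963 × 0.9851 = 0.4379.
Q̄ = (1361/π) × (-0.1068 + 0.4379) = 433.22 × 0.3311 = 143.44 W/m².

143 W/m²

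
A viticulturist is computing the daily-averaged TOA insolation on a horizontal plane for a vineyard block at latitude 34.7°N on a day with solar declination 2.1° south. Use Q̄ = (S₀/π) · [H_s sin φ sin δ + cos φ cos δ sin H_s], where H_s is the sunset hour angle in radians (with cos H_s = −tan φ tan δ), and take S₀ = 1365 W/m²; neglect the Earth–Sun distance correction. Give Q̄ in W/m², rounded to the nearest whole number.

343 W/m²

The sunset hour angle satisfies cos H_s = −tan φ tan δ = 0.0254, giving H_s = 88.54°. In radians, H_s = 1.5453.
H_s sin φ sin δ = 1.5453 × 0.5693 × -0.0366 = -0.0322.
cos φ cos δ sin H_s = 0.8221 × 0.9993 × 0.9997 = 0.8213.
Q̄ = (1365/π) × (-0.0322 + 0.8213) = 434.49 × 0.7891 = 342.86 W/m².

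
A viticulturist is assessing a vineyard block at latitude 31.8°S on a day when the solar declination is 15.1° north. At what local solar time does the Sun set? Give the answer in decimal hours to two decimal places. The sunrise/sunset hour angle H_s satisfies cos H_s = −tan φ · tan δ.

−tan φ tan δ = −(-0.6200)(0.2698) = 0.1673; H_s = arccos(0.1673) = 80.37°.
Sunset is at 12 + H_s/15 = 12 + 5.358 = 17.358 h local solar time.

17.36 h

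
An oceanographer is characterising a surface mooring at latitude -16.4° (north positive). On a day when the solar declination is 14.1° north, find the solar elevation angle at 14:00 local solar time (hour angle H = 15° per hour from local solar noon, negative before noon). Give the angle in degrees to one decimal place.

47.5°

Hour angle H = 15° × (14 − 12) = 30.00°.
With φ = -16.4°, δ = 14.1°, H = 30.00°: sin φ sin δ = -0.0688, cos φ cos δ cos H = 0.8058, so cos θ_z = 0.7370.
θ_z = arccos(0.7370) = 42.52°, so the elevation is 90° − 42.52° = 47.48°.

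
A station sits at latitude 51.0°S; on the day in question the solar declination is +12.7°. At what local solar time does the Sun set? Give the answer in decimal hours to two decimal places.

16.92 h

The sunset hour angle satisfies cos H_s = −tan φ tan δ = 0.2783, giving H_s = 73.84°.
Sunset is at 12 + H_s/15 = 12 + 4.923 = 16.923 h local solar time.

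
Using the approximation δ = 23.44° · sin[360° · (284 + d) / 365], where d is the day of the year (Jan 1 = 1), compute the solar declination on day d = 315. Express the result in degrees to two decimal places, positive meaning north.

-18.16°

360 × (284 + 315) / 365 = 590.795°; sin(590.795°) = -0.7749.
δ = 23.44 × -0.7749 = -18.164° ≈ -18.16°.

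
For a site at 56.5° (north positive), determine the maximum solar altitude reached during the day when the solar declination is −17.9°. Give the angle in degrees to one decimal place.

At local solar noon the hour angle is zero, so the elevation is 90° − |φ − δ| = 90° − |56.5° − (-17.9°)| = 90° − 74.4° = 15.6°.

15.6°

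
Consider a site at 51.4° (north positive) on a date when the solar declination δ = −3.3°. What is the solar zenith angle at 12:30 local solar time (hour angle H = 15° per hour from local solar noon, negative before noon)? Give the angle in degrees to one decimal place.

Hour angle H = 15° × (12.5 − 12) = 7.50°.
cos θ_z = sin(51.4°) sin(-3.3°) + cos(51.4°) cos(-3.3°) cos(7.50°) = -0.0450 + 0.6175 = 0.5725.
θ_z = arccos(0.5725) = 55.08°.

55.1°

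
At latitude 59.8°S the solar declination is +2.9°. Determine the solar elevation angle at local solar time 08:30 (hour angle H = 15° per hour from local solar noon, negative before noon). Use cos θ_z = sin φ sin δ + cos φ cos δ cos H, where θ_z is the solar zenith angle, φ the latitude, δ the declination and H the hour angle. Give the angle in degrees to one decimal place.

Hour angle H = 15° × (8.5 − 12) = -52.50°.
With φ = -59.8°, δ = 2.9°, H = -52.50°: sin φ sin δ = -0.0437, cos φ cos δ cos H = 0.3058, so cos θ_z = 0.2621.
θ_z = arccos(0.2621) = 74.81°, so the elevation is 90° − 74.81° = 15.19°.

15.2°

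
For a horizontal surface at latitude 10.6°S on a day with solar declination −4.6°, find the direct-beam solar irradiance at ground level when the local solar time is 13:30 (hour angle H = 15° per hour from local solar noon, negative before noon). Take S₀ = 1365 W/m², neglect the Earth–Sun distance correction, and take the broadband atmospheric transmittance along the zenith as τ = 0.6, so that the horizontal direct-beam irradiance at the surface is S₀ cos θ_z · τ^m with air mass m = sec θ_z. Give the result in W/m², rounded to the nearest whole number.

721 W/m²

Hour angle H = 15° × (13.5 − 12) = 22.50°.
With φ = -10.6°, δ = -4.6°, H = 22.50°: sin φ sin δ = 0.0148, cos φ cos δ cos H = 0.9052, so cos θ_z = 0.9200.
Air mass m = 1/cos θ_z = 1/0.9200 = 1.087; τ^m = 0.6^1.087 = 0.5739.
Surface direct beam = 1365 × 0.9200 × 0.5739 = 720.70 W/m².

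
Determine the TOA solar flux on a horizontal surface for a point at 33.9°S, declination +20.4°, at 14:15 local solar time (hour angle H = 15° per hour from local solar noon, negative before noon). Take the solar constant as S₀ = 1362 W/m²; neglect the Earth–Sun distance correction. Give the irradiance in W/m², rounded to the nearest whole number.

616 W/m²

Hour angle H = 15° × (14.25 − 12) = 33.75°.
cos θ_z = sin φ sin δ + cos φ cos δ cos H = (-0.5577)(0.3486) + (0.8300)(0.9373)(0.8315) = 0.4525.
Top-of-atmosphere irradiance = S₀ cos θ_z = 1362 × 0.4525 = 616.31 W/m².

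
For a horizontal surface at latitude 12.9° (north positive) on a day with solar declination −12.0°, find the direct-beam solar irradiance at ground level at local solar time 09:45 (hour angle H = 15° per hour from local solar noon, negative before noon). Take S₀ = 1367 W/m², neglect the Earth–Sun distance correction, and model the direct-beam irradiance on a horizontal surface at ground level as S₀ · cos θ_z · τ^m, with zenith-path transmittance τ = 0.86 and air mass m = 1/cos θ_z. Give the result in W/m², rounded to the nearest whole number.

Hour angle H = 15° × (9.75 − 12) = -33.75°.
cos θ_z = sin(12.9°) sin(-12.0°) + cos(12.9°) cos(-12.0°) cos(-33.75°) = -0.0464 + 0.7928 = 0.7464.
Air mass m = 1/cos θ_z = 1/0.7464 = 1.340; τ^m = 0.86^1.340 = 0.8170.
Surface direct beam = 1367 × 0.7464 × 0.8170 = 833.61 W/m².

834 W/m²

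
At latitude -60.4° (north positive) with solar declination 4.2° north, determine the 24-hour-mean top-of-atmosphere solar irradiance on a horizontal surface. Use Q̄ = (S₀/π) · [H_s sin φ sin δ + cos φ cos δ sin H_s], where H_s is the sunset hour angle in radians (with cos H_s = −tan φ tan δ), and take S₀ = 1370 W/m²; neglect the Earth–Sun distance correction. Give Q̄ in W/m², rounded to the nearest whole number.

173 W/m²

−tan φ tan δ = −(-1.7603)(0.0734) = 0.1292; H_s = arccos(0.1292) = 82.58°. In radians, H_s = 1.4413.
H_s sin φ sin δ = 1.4413 × -0.8695 × 0.0732 = -0.0917.
cos φ cos δ sin H_s = 0.4939 × 0.9973 × 0.9916 = 0.4884.
Q̄ = (1370/π) × (-0.0917 + 0.4884) = 436.08 × 0.3967 = 172.99 W/m².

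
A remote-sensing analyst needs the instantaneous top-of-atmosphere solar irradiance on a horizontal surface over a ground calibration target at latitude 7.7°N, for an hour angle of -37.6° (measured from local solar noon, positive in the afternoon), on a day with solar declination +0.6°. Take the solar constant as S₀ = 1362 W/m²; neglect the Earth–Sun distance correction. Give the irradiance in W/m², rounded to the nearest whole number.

1071 W/m²

With φ = 7.7°, δ = 0.6°, H = -37.60°: sin φ sin δ = 0.0014, cos φ cos δ cos H = 0.7851, so cos θ_z = 0.7865.
Top-of-atmosphere irradiance = S₀ cos θ_z = 1362 × 0.7865 = 1071.21 W/m².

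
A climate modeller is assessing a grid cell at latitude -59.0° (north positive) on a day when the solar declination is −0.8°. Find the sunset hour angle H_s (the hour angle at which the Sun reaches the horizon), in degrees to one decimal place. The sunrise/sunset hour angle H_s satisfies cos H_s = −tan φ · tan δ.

The sunset hour angle satisfies cos H_s = −tan φ tan δ = -0.0232, giving H_s = 91.33°.

91.3°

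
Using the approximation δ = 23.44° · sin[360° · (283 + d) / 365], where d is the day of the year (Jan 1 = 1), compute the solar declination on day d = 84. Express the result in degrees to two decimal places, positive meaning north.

360 × (283 + 84) / 365 = 361.973°; sin(361.973°) = 0.0344.
δ = 23.44 × 0.0344 = 0.806° ≈ +0.81°.

+0.81°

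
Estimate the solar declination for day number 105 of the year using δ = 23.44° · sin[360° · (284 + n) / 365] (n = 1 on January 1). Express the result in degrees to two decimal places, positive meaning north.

360 × (284 + 105) / 365 = 383.671°; sin(383.671°) = 0.4015.
δ = 23.44 × 0.4015 = 9.411° ≈ +9.41°.

+9.41°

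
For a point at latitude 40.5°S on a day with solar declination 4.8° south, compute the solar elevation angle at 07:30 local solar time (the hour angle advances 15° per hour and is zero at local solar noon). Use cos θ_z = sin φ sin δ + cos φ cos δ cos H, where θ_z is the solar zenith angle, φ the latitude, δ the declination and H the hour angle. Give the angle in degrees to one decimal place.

Hour angle H = 15° × (7.5 − 12) = -67.50°.
cos θ_z = sin(-40.5°) sin(-4.8°) + cos(-40.5°) cos(-4.8°) cos(-67.50°) = 0.0543 + 0.2900 = 0.3443.
θ_z = arccos(0.3443) = 69.86°, so the elevation is 90° − 69.86° = 20.14°.

20.1°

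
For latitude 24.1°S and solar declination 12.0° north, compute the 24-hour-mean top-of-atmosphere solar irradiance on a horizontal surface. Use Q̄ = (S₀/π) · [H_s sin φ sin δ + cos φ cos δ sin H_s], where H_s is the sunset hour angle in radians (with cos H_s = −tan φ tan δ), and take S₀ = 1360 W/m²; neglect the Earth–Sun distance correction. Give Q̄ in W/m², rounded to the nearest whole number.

331 W/m²

−tan φ tan δ = −(-0.4473)(0.2126) = 0.0951; H_s = arccos(0.0951) = 84.54°. In radians, H_s = 1.4755.
H_s sin φ sin δ = 1.4755 × -0.4083 × 0.2079 = -0.1252.
cos φ cos δ sin H_s = 0.9128 × 0.9781 × 0.9955 = 0.8888.
Q̄ = (1360/π) × (-0.1252 + 0.8888) = 432.90 × 0.7636 = 330.56 W/m².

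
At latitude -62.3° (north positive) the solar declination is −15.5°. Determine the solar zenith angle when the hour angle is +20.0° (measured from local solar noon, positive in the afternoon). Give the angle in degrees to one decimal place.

cos θ_z = sin φ sin δ + cos φ cos δ cos H = (-0.8854)(-0.2672) + (0.4648)(0.9636)(0.9397) = 0.6575.
θ_z = arccos(0.6575) = 48.89°.

48.9°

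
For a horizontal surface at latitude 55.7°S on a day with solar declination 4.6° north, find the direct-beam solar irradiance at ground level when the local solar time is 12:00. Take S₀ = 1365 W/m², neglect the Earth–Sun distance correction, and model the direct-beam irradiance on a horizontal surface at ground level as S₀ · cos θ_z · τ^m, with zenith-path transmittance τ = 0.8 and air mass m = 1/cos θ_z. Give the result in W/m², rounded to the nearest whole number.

431 W/m²

Hour angle H = 15° × (12 − 12) = 0.00°.
cos θ_z = sin φ sin δ + cos φ cos δ cos H = (-0.8261)(0.0802) + (0.5635)(0.9968)(1.0000) = 0.4954.
Air mass m = 1/cos θ_z = 1/0.4954 = 2.019; τ^m = 0.8^2.019 = 0.6373.
Surface direct beam = 1365 × 0.4954 × 0.6373 = 430.96 W/m².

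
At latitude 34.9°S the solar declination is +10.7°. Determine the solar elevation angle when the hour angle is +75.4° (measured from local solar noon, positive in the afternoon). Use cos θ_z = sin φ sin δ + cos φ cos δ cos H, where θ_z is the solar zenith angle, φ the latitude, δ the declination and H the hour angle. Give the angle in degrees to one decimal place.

5.6°

cos θ_z = sin(-34.9°) sin(10.7°) + cos(-34.9°) cos(10.7°) cos(75.40°) = -0.1062 + 0.2031 = 0.0969.
θ_z = arccos(0.0969) = 84.44°, so the elevation is 90° − 84.44° = 5.56°.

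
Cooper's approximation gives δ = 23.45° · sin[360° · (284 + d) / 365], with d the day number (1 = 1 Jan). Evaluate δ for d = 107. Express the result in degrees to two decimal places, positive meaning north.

+10.15°

360 × (284 + 107) / 365 = 385.644°; sin(385.644°) = 0.4328.
δ = 23.45 × 0.4328 = 10.149° ≈ +10.15°.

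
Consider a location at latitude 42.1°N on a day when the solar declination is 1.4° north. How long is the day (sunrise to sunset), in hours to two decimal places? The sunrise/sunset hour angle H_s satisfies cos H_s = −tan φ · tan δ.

−tan φ tan δ = −(0.9036)(0.0244) = -0.0220; H_s = arccos(-0.0220) = 91.26°.
Day length = 2 H_s / 15° h⁻¹ = 182.52° / 15 = 12.168 h.

12.17 hours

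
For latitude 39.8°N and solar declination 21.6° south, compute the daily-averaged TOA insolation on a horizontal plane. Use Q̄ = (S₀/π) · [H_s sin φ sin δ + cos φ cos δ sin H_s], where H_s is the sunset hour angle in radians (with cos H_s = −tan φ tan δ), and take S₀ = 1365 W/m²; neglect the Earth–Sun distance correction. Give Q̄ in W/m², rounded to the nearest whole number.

The sunset hour angle satisfies cos H_s = −tan φ tan δ = 0.3299, giving H_s = 70.74°. In radians, H_s = 1.2346.
H_s sin φ sin δ = 1.2346 × 0.6401 × -0.3681 = -0.2909.
cos φ cos δ sin H_s = 0.7683 × 0.9298 × 0.9440 = 0.6744.
Q̄ = (1365/π) × (-0.2909 + 0.6744) = 434.49 × 0.3835 = 166.63 W/m².

167 W/m²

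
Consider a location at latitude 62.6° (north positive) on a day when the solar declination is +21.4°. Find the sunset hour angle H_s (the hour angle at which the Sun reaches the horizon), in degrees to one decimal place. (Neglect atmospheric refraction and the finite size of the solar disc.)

139.1°

−tan φ tan δ = −(1.9292)(0.3919) = -0.7561; H_s = arccos(-0.7561) = 139.12°.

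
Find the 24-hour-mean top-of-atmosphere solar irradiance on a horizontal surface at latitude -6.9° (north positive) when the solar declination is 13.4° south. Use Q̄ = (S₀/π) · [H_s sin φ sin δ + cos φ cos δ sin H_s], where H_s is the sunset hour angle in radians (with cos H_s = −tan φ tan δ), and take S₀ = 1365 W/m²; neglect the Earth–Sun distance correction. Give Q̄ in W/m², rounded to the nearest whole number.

439 W/m²

The sunset hour angle satisfies cos H_s = −tan φ tan δ = -0.0288, giving H_s = 91.65°. In radians, H_s = 1.5996.
H_s sin φ sin δ = 1.5996 × -0.1201 × -0.2317 = 0.0445.
cos φ cos δ sin H_s = 0.9928 × 0.9728 × 0.9996 = 0.9654.
Q̄ = (1365/π) × (0.0445 + 0.9654) = 434.49 × 1.0099 = 438.79 W/m².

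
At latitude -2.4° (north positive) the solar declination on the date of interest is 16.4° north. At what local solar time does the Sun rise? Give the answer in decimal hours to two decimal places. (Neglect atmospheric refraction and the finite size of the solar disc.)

The sunset hour angle satisfies cos H_s = −tan φ tan δ = 0.0123, giving H_s = 89.30°.
Sunrise is at 12 − H_s/15 = 12 − 5.953 = 6.047 h local solar time.

6.05 h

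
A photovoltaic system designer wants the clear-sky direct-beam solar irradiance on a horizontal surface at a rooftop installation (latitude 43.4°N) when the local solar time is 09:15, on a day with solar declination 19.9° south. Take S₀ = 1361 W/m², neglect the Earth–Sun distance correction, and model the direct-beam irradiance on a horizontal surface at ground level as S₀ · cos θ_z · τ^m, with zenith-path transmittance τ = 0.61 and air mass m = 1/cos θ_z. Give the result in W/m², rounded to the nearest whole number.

Hour angle H = 15° × (9.25 − 12) = -41.25°.
With φ = 43.4°, δ = -19.9°, H = -41.25°: sin φ sin δ = -0.2339, cos φ cos δ cos H = 0.5136, so cos θ_z = 0.2797.
Air mass m = 1/cos θ_z = 1/0.2797 = 3.575; τ^m = 0.61^3.575 = 0.1708.
Surface direct beam = 1361 × 0.2797 × 0.1708 = 65.02 W/m².

65 W/m²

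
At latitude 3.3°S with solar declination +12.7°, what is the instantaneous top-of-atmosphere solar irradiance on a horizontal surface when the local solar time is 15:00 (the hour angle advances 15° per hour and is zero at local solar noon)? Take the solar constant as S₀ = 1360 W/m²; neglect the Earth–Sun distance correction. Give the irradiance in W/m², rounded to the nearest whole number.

919 W/m²

Hour angle H = 15° × (15 − 12) = 45.00°.
With φ = -3.3°, δ = 12.7°, H = 45.00°: sin φ sin δ = -0.0127, cos φ cos δ cos H = 0.6887, so cos θ_z = 0.6760.
Top-of-atmosphere irradiance = S₀ cos θ_z = 1360 × 0.6760 = 919.36 W/m².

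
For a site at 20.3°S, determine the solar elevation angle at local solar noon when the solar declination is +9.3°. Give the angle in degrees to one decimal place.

60.4°

At local solar noon the hour angle is zero, so the elevation is 90° − |φ − δ| = 90° − |-20.3° − (9.3°)| = 90° − 29.6° = 60.4°.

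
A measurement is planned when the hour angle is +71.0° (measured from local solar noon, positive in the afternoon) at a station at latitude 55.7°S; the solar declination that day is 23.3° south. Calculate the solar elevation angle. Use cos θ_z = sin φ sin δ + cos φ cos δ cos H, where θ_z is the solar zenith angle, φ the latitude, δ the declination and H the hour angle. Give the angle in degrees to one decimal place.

29.7°

With φ = -55.7°, δ = -23.3°, H = 71.00°: sin φ sin δ = 0.3268, cos φ cos δ cos H = 0.1685, so cos θ_z = 0.4953.
θ_z = arccos(0.4953) = 60.31°, so the elevation is 90° − 60.31° = 29.69°.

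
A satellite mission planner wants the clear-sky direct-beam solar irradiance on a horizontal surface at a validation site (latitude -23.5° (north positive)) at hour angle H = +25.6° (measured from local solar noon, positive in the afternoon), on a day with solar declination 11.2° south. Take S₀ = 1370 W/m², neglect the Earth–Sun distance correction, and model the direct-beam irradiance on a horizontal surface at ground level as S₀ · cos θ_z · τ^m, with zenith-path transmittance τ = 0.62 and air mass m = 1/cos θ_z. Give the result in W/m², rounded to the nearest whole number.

711 W/m²

With φ = -23.5°, δ = -11.2°, H = 25.60°: sin φ sin δ = 0.0775, cos φ cos δ cos H = 0.8113, so cos θ_z = 0.8888.
Air mass m = 1/cos θ_z = 1/0.8888 = 1.125; τ^m = 0.62^1.125 = 0.5840.
Surface direct beam = 1370 × 0.8888 × 0.5840 = 711.11 W/m².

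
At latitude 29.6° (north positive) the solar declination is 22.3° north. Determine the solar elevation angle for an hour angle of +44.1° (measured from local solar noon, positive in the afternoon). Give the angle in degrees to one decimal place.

49.9°

cos θ_z = sin(29.6°) sin(22.3°) + cos(29.6°) cos(22.3°) cos(44.10°) = 0.1874 + 0.5777 = 0.7651.
θ_z = arccos(0.7651) = 40.08°, so the elevation is 90° − 40.08° = 49.92°.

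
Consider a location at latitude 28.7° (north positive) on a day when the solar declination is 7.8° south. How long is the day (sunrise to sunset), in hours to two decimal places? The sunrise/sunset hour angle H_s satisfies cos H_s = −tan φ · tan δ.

−tan φ tan δ = −(0.5475)(-0.1370) = 0.0750; H_s = arccos(0.0750) = 85.70°.
Day length = 2 H_s / 15° h⁻¹ = 171.40° / 15 = 11.427 h.

11.43 hours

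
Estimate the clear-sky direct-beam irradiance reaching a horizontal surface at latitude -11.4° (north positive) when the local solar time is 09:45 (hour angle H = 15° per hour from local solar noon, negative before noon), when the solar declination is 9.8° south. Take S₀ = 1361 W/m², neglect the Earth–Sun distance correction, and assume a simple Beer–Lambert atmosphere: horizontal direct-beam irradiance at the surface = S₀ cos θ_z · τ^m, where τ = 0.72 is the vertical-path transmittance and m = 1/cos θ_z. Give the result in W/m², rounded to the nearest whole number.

769 W/m²

Hour angle H = 15° × (9.75 − 12) = -33.75°.
cos θ_z = sin(-11.4°) sin(-9.8°) + cos(-11.4°) cos(-9.8°) cos(-33.75°) = 0.0336 + 0.8032 = 0.8368.
Air mass m = 1/cos θ_z = 1/0.8368 = 1.195; τ^m = 0.72^1.195 = 0.6753.
Surface direct beam = 1361 × 0.8368 × 0.6753 = 769.09 W/m².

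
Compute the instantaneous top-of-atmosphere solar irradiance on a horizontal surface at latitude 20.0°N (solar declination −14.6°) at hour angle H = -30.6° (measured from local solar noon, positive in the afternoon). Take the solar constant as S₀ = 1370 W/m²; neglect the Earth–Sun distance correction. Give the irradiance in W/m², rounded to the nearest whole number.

954 W/m²

cos θ_z = sin(20.0°) sin(-14.6°) + cos(20.0°) cos(-14.6°) cos(-30.60°) = -0.0862 + 0.7827 = 0.6965.
Top-of-atmosphere irradiance = S₀ cos θ_z = 1370 × 0.6965 = 954.21 W/m².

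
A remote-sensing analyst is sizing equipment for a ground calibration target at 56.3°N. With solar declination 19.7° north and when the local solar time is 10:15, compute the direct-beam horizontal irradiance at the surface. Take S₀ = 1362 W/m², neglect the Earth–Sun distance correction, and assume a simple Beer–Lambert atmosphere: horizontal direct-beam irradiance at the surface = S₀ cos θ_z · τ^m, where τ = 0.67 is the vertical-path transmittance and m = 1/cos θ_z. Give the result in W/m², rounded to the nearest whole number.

Hour angle H = 15° × (10.25 − 12) = -26.25°.
With φ = 56.3°, δ = 19.7°, H = -26.25°: sin φ sin δ = 0.2804, cos φ cos δ cos H = 0.4685, so cos θ_z = 0.7489.
Air mass m = 1/cos θ_z = 1/0.7489 = 1.335; τ^m = 0.67^1.335 = 0.5859.
Surface direct beam = 1362 × 0.7489 × 0.5859 = 597.62 W/m².

598 W/m²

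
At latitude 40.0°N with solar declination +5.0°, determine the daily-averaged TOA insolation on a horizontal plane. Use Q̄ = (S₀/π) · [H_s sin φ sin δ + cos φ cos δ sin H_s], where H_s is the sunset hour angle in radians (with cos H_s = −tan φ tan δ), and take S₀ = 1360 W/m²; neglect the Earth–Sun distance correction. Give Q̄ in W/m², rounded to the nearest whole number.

369 W/m²

The sunset hour angle satisfies cos H_s = −tan φ tan δ = -0.0734, giving H_s = 94.21°. In radians, H_s = 1.6443.
H_s sin φ sin δ = 1.6443 × 0.6428 × 0.0872 = 0.0922.
cos φ cos δ sin H_s = 0.7660 × 0.9962 × 0.9973 = 0.7610.
Q̄ = (1360/π) × (0.0922 + 0.7610) = 432.90 × 0.8532 = 369.35 W/m².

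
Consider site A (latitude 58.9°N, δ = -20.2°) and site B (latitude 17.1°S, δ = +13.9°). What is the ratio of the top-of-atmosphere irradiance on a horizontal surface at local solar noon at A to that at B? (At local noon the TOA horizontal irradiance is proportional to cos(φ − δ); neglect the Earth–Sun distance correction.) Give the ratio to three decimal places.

A: cos θ_z = cos(58.9° − (-20.2°)) = 0.1891.
B: cos θ_z = cos(-17.1° − (13.9°)) = 0.8572.
Ratio A/B = 0.1891 / 0.8572 = 0.2206.

0.221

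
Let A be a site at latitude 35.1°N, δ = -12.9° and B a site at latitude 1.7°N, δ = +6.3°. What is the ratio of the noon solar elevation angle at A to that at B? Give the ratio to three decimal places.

A: 90° − |35.1 − (-12.9)| = 42.00°.
B: 90° − |1.7 − (6.3)| = 85.40°.
Ratio A/B = 42.0000 / 85.4000 = 0.4918.

0.492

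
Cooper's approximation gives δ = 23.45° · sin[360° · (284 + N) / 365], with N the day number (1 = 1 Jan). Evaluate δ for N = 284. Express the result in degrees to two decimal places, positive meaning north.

360 × (284 + 284) / 365 = 560.219°; sin(560.219°) = -0.3456.
δ = 23.45 × -0.3456 = -8.104° ≈ -8.10°.

-8.10°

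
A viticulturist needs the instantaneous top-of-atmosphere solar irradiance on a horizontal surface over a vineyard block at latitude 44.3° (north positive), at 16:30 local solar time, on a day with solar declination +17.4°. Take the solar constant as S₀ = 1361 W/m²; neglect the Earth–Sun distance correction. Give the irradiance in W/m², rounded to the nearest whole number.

Hour angle H = 15° × (16.5 − 12) = 67.50°.
cos θ_z = sin(44.3°) sin(17.4°) + cos(44.3°) cos(17.4°) cos(67.50°) = 0.2089 + 0.2614 = 0.4703.
Top-of-atmosphere irradiance = S₀ cos θ_z = 1361 × 0.4703 = 640.08 W/m².

640 W/m²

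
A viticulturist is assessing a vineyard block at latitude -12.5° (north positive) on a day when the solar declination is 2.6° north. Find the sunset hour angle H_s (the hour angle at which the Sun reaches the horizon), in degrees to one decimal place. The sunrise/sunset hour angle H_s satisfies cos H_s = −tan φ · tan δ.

The sunset hour angle satisfies cos H_s = −tan φ tan δ = 0.0101, giving H_s = 89.42°.

89.4°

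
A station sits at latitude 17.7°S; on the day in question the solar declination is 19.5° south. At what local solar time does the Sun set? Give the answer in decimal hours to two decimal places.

18.43 h

The sunset hour angle satisfies cos H_s = −tan φ tan δ = -0.1130, giving H_s = 96.49°.
Sunset is at 12 + H_s/15 = 12 + 6.433 = 18.433 h local solar time.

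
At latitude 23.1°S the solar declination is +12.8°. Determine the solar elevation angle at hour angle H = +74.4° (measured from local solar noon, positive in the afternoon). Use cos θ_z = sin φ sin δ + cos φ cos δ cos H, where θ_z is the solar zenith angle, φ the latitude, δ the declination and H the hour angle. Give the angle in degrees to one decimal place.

8.9°

cos θ_z = sin(-23.1°) sin(12.8°) + cos(-23.1°) cos(12.8°) cos(74.40°) = -0.0869 + 0.2412 = 0.1543.
θ_z = arccos(0.1543) = 81.12°, so the elevation is 90° − 81.12° = 8.88°.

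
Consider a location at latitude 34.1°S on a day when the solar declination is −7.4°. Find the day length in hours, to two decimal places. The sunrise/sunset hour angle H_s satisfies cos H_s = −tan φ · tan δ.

12.67 hours

−tan φ tan δ = −(-0.6771)(-0.1299) = -0.0880; H_s = arccos(-0.0880) = 95.05°.
Day length = 2 H_s / 15° h⁻¹ = 190.10° / 15 = 12.673 h.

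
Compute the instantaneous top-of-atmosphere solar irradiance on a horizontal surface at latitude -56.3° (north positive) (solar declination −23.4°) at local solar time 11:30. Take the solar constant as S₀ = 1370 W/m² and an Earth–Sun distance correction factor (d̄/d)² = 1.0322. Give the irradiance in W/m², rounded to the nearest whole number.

Hour angle H = 15° × (11.5 − 12) = -7.50°.
cos θ_z = sin φ sin δ + cos φ cos δ cos H = (-0.8320)(-0.3971) + (0.5548)(0.9178)(0.9914) = 0.8352.
Top-of-atmosphere irradiance = S₀ (d̄/d)² cos θ_z = 1370 × 1.0322 × 0.8352 = 1181.07 W/m².

1181 W/m²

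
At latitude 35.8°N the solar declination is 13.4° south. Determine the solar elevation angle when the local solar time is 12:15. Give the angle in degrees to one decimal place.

40.7°

Hour angle H = 15° × (12.25 − 12) = 3.75°.
cos θ_z = sin φ sin δ + cos φ cos δ cos H = (0.5850)(-0.2317) + (0.8111)(0.9728)(0.9979) = 0.6518.
θ_z = arccos(0.6518) = 49.32°, so the elevation is 90° − 49.32° = 40.68°.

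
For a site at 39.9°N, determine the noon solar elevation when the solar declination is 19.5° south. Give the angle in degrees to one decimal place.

30.6°

At local solar noon the hour angle is zero, so the elevation is 90° − |φ − δ| = 90° − |39.9° − (-19.5°)| = 90° − 59.4° = 30.6°.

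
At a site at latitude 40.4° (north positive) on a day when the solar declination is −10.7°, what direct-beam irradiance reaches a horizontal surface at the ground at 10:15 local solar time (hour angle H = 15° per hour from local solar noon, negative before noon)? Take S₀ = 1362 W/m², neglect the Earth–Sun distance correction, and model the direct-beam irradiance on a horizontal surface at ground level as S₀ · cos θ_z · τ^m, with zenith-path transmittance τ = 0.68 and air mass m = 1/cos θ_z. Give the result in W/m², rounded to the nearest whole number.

Hour angle H = 15° × (10.25 − 12) = -26.25°.
With φ = 40.4°, δ = -10.7°, H = -26.25°: sin φ sin δ = -0.1203, cos φ cos δ cos H = 0.6711, so cos θ_z = 0.5508.
Air mass m = 1/cos θ_z = 1/0.5508 = 1.816; τ^m = 0.68^1.816 = 0.4964.
Surface direct beam = 1362 × 0.5508 × 0.4964 = 372.39 W/m².

372 W/m²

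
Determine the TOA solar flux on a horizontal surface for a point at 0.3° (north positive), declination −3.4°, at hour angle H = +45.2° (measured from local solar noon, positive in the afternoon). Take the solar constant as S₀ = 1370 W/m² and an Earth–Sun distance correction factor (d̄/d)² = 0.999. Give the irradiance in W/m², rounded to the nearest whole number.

cos θ_z = sin φ sin δ + cos φ cos δ cos H = (0.0052)(-0.0593) + (1.0000)(0.9982)(0.7046) = 0.7030.
Top-of-atmosphere irradiance = S₀ (d̄/d)² cos θ_z = 1370 × 0.999 × 0.7030 = 962.15 W/m².

962 W/m²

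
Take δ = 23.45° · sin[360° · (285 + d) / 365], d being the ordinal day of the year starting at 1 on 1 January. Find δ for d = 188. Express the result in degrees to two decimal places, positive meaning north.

+22.48°

360 × (285 + 188) / 365 = 466.521°; sin(466.521°) = 0.9587.
δ = 23.45 × 0.9587 = 22.482° ≈ +22.48°.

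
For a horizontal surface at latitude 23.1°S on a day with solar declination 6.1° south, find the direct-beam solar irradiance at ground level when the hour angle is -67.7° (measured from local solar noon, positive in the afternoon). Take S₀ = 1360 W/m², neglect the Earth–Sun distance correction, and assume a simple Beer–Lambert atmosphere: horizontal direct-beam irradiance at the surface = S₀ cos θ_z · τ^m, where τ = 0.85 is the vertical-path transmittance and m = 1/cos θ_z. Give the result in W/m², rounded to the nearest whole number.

348 W/m²

cos θ_z = sin(-23.1°) sin(-6.1°) + cos(-23.1°) cos(-6.1°) cos(-67.70°) = 0.0417 + 0.3471 = 0.3888.
Air mass m = 1/cos θ_z = 1/0.3888 = 2.572; τ^m = 0.85^2.572 = 0.6584.
Surface direct beam = 1360 × 0.3888 × 0.6584 = 348.14 W/m².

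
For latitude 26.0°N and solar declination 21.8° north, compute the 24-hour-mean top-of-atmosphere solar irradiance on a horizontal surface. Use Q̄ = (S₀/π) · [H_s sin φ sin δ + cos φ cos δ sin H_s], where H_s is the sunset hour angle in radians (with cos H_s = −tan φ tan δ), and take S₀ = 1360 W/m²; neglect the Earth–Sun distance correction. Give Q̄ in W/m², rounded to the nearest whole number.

479 W/m²

The sunset hour angle satisfies cos H_s = −tan φ tan δ = -0.1951, giving H_s = 101.25°. In radians, H_s = 1.7671.
H_s sin φ sin δ = 1.7671 × 0.4384 × 0.3714 = 0.2877.
cos φ cos δ sin H_s = 0.8988 × 0.9285 × 0.9808 = 0.8185.
Q̄ = (1360/π) × (0.2877 + 0.8185) = 432.90 × 1.1062 = 478.87 W/m².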